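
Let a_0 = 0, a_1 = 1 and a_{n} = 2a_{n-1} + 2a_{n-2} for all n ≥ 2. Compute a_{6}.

The ordinary generating function has denominator 1 - 2x - 2x^2.
Iterating the recurrence: a_0,…,a_{6} = 0, 1, 2, 6, 16, 44, 120.

120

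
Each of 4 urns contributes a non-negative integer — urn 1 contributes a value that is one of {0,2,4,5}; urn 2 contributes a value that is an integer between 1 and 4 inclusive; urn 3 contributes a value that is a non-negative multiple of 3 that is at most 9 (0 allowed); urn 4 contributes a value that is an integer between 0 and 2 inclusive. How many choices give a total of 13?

15

The generating function for the choices is (1 + q² + q⁴ + q⁵)·(q + q² + q³ + q⁴)·(1 + q³ + q⁶ + q⁹)·(1 + q + q²); the count is [q¹³].
(1 + q² + q⁴ + q⁵) has coefficients 1,0,1,0,1,1 for degrees 0…5.
(q + q² + q³ + q⁴) has coefficients 0,1,1,1,1,0,0,0,0,0,0,0,0,0 for degrees 0…13.
Multiplying by (1 + q³ + q⁶ + q⁹) gives running coefficients 0,1,1,1,2,1,1,2,1,1,2,1,1,1 for degrees 0…13.
Finally multiplying by (1 + q + q²), the product of all factors after the first has coefficients 0,1,2,3,4,4,4,4,4,4,4,4,4,3 for degrees 0…13.
[q¹³] = 1·3 + 1·4 + 1·4 + 1·4 = 15.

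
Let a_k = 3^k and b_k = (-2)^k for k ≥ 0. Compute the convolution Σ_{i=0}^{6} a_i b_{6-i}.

463

This is [x^6] in the product of the two ordinary generating functions.
Σ = 1·64 + 3·(-32) + 9·16 + 27·(-8) + 81·4 + 243·(-2) + 729·1 = 463.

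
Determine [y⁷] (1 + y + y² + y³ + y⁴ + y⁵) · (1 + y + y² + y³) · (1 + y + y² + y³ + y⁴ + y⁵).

(1 + y + y² + y³ + y⁴ + y⁵) has coefficients 1,1,1,1,1,1 for degrees 0…5.
(1 + y + y² + y³) has coefficients 1,1,1,1,0,0,0,0 for degrees 0…7.
Finally multiplying by (1 + y + y² + y³ + y⁴ + y⁵), the product of all factors after the first has coefficients 1,2,3,4,4,4,3,2 for degrees 0…7.
[y⁷] = 1·2 + 1·3 + 1·4 + 1·4 + 1·4 + 1·3 = 20.

20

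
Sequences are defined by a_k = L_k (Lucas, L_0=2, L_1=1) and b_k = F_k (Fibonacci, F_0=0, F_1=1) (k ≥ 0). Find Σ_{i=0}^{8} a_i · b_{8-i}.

The convolution is the x^8 coefficient of A(x)B(x).
Σ = 2·21 + 1·13 + 3·8 + 4·5 + 7·3 + 11·2 + 18·1 + 29·1 + 47·0 = 189.

189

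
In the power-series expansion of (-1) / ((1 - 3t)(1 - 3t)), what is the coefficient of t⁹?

The denominator gives the recurrence a_n = 6a_(n−1) − 9a_(n−2) for n ≥ 2; the numerator fixes a_0 = -1, a_1 = -6.
Iterating: -1, -6, -27, -108, -405, -1458, -5103, -17496, -59049, -196830, so a_9 = -196830.

-196830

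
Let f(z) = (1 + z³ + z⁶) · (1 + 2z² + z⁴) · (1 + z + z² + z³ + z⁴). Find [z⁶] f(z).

(1 + z³ + z⁶) has coefficients 1,0,0,1,0,0,1 for degrees 0…6.
(1 + 2z² + z⁴) has coefficients 1,0,2,0,1,0,0 for degrees 0…6.
Finally multiplying by (1 + z + z² + z³ + z⁴), the product of all factors after the first has coefficients 1,1,3,3,4,3,3 for degrees 0…6.
[z⁶] = 1·3 + 1·3 + 1·1 = 7.

7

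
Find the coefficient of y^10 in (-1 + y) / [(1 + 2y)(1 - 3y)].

The denominator gives the recurrence a_n = a_(n−1) + 6a_(n−2) for n ≥ 2; the numerator fixes a_0 = -1, a_1 = 0.
Iterating: -1, 0, -6, -6, -42, -78, -330, -798, -2778, -7566, -24234, so a_10 = -24234.

-24234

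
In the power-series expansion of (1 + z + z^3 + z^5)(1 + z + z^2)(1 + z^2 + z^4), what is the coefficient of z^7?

5

(1 + z + z^3 + z^5) has coefficients 1,1,0,1,0,1 for degrees 0…5.
(1 + z + z^2) has coefficients 1,1,1,0,0,0,0,0 for degrees 0…7.
Finally multiplying by (1 + z^2 + z^4), the product of all factors after the first has coefficients 1,1,2,1,2,1,1,0 for degrees 0…7.
[z^7] = 1·0 + 1·1 + 1·2 + 1·2 = 5.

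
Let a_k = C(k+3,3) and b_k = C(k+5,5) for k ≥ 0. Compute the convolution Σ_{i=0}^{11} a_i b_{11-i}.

167960

Write out a_i and b_{11-i} for i = 0,…,11 and sum the products.
Σ = 1·4368 + 4·3003 + 10·2002 + 20·1287 + 35·792 + 56·462 + 84·252 + 120·126 + 165·56 + 220·21 + 286·6 + 364·1 = 167960.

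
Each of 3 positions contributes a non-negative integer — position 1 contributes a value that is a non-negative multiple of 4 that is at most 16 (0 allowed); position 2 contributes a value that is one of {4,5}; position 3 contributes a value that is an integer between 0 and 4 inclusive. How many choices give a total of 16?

The generating function for the choices is (1 + t^4 + t^8 + t^12 + t^16)·(t^4 + t^5)·(1 + t + t^2 + t^3 + t^4); the count is [t^16].
(1 + t^4 + t^8 + t^12 + t^16) has coefficients 1,0,0,0,1,0,0,0,1,0,0,0,1,0,0,0,1 for degrees 0…16.
(t^4 + t^5) has coefficients 0,0,0,0,1,1,0,0,0,0,0,0,0,0,0,0,0 for degrees 0…16.
Finally multiplying by (1 + t + t^2 + t^3 + t^4), the product of all factors after the first has coefficients 0,0,0,0,1,2,2,2,2,1,0,0,0,0,0,0,0 for degrees 0…16.
[t^16] = 1·0 + 1·0 + 1·2 + 1·1 + 1·0 = 3.

3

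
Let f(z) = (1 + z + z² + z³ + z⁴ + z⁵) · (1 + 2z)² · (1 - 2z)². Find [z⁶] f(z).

8

(1 + z + z² + z³ + z⁴ + z⁵) has coefficients 1,1,1,1,1,1 for degrees 0…5.
(1 + 2z)² has coefficients 1,4,4,0,0,0,0 for degrees 0…6.
Finally multiplying by (1 - 2z)², the product of all factors after the first has coefficients 1,0,-8,0,16,0,0 for degrees 0…6.
[z⁶] = 1·0 + 1·0 + 1·16 + 1·0 + 1·(-8) + 1·0 = 8.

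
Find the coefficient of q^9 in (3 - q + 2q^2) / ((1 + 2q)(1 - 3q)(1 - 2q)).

100406

Partial fractions give a closed form: a_n = (4/5)·(-2)^n + (26/5)·3^n + (-3)·2^n.
At n = 9: a_9 = 100406.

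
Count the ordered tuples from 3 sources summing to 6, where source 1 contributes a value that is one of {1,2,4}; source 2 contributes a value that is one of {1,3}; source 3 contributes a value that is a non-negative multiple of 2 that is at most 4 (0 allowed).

The generating function for the choices is (t + t^2 + t^4)·(t + t^3)·(1 + t^2 + t^4); the count is [t^6].
(t + t^2 + t^4) has coefficients 0,1,1,0,1 for degrees 0…4.
(t + t^3) has coefficients 0,1,0,1,0,0,0 for degrees 0…6.
Finally multiplying by (1 + t^2 + t^4), the product of all factors after the first has coefficients 0,1,0,2,0,2,0 for degrees 0…6.
[t^6] = 1·2 + 1·0 + 1·0 = 2.

2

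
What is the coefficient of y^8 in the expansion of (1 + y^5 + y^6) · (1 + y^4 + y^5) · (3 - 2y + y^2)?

1

(1 + y^5 + y^6) has coefficients 1,0,0,0,0,1,1 for degrees 0…6.
(1 + y^4 + y^5) has coefficients 1,0,0,0,1,1,0,0,0 for degrees 0…8.
Finally multiplying by (3 - 2y + y^2), the product of all factors after the first has coefficients 3,-2,1,0,3,1,-1,1,0 for degrees 0…8.
[y^8] = 1·0 + 1·0 + 1·1 = 1.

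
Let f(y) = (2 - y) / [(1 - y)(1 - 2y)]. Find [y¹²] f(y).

12287

The denominator gives the recurrence a_n = 3a_(n−1) − 2a_(n−2) for n ≥ 2; the numerator fixes a_0 = 2, a_1 = 5.
Iterating: 2, 5, 11, 23, 47, 95, 191, 383, 767, 1535, 3071, 6143, 12287, so a_12 = 12287.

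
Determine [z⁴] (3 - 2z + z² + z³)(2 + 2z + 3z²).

5

(3 - 2z + z² + z³) has coefficients 3,-2,1,1 for degrees 0…3.
(2 + 2z + 3z²) has coefficients 2,2,3,0,0 for degrees 0…4.
[z⁴] = 3·0 − 2·0 + 1·3 + 1·2 = 5.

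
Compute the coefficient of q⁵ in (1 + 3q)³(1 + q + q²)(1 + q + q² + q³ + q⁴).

(1 + 3q)³ has coefficients 1,9,27,27 for degrees 0…3.
(1 + q + q²) has coefficients 1,1,1,0,0,0 for degrees 0…5.
Finally multiplying by (1 + q + q² + q³ + q⁴), the product of all factors after the first has coefficients 1,2,3,3,3,2 for degrees 0…5.
[q⁵] = 1·2 + 9·3 + 27·3 + 27·3 = 191.

191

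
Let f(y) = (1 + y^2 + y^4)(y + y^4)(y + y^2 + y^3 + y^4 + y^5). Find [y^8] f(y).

(1 + y^2 + y^4) has coefficients 1,0,1,0,1 for degrees 0…4.
(y + y^4) has coefficients 0,1,0,0,1,0,0,0,0 for degrees 0…8.
Finally multiplying by (y + y^2 + y^3 + y^4 + y^5), the product of all factors after the first has coefficients 0,0,1,1,1,2,2,1,1 for degrees 0…8.
[y^8] = 1·1 + 1·2 + 1·1 = 4.

4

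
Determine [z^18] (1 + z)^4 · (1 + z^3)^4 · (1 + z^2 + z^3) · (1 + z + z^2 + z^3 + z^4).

106

(1 + z)^4 has coefficients 1,4,6,4,1 for degrees 0…4.
(1 + z^3)^4 has coefficients 1,0,0,4,0,0,6,0,0,4,0,0,1,0,0,0,0,0,0 for degrees 0…18.
Multiplying by (1 + z^2 + z^3) gives running coefficients 1,0,1,5,0,4,10,0,6,10,0,4,5,0,1,1,0,0,0 for degrees 0…18.
Finally multiplying by (1 + z + z^2 + z^3 + z^4), the product of all factors after the first has coefficients 1,1,2,7,7,10,20,19,20,30,26,20,25,19,10,11,7,2,2 for degrees 0…18.
[z^18] = 1·2 + 4·2 + 6·7 + 4·11 + 1·10 = 106.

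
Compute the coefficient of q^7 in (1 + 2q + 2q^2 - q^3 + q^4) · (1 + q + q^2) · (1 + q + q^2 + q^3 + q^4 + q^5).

11

(1 + 2q + 2q^2 - q^3 + q^4) has coefficients 1,2,2,-1,1 for degrees 0…4.
(1 + q + q^2) has coefficients 1,1,1,0,0,0,0,0 for degrees 0…7.
Finally multiplying by (1 + q + q^2 + q^3 + q^4 + q^5), the product of all factors after the first has coefficients 1,2,3,3,3,3,2,1 for degrees 0…7.
[q^7] = 1·1 + 2·2 + 2·3 − 1·3 + 1·3 = 11.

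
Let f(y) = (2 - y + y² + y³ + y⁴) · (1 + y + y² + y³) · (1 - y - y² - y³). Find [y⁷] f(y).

(2 - y + y² + y³ + y⁴) has coefficients 2,-1,1,1,1 for degrees 0…4.
(1 + y + y² + y³) has coefficients 1,1,1,1,0,0,0,0 for degrees 0…7.
Finally multiplying by (1 - y - y² - y³), the product of all factors after the first has coefficients 1,0,-1,-2,-3,-2,-1,0 for degrees 0…7.
[y⁷] = 2·0 − 1·(-1) + 1·(-2) + 1·(-3) + 1·(-2) = -6.

-6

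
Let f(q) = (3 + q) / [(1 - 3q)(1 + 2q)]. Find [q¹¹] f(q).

352246

The denominator gives the recurrence a_n = a_(n−1) + 6a_(n−2) for n ≥ 2; the numerator fixes a_0 = 3, a_1 = 4.
Iterating: 3, 4, 22, 46, 178, 454, 1522, 4246, 13378, 38854, 119122, 352246, so a_11 = 352246.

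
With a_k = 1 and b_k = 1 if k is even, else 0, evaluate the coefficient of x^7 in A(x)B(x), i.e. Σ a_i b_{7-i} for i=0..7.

This is [x^7] in the product of the two ordinary generating functions.
Σ = 1·0 + 1·1 + 1·0 + 1·1 + 1·0 + 1·1 + 1·0 + 1·1 = 4.

4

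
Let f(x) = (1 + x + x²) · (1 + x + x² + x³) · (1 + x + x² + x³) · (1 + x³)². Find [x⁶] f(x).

25

(1 + x + x²) has coefficients 1,1,1 for degrees 0…2.
(1 + x + x² + x³) has coefficients 1,1,1,1,0,0,0 for degrees 0…6.
Multiplying by (1 + x + x² + x³) gives running coefficients 1,2,3,4,3,2,1 for degrees 0…6.
Finally multiplying by (1 + x³)², the product of all factors after the first has coefficients 1,2,3,6,7,8,10 for degrees 0…6.
[x⁶] = 1·10 + 1·8 + 1·7 = 25.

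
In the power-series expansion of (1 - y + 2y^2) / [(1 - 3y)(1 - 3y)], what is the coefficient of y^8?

51759

The denominator gives the recurrence a_n = 6a_(n−1) − 9a_(n−2) for n ≥ 3; the numerator fixes a_0 = 1, a_1 = 5, a_2 = 23.
Iterating: 1, 5, 23, 93, 351, 1269, 4455, 15309, 51759, so a_8 = 51759.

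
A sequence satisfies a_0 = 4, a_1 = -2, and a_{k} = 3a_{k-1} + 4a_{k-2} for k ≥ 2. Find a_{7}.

6550

The ordinary generating function has denominator 1 - 3t - 4t^2.
Iterating the recurrence: a_0,…,a_{7} = 4, -2, 10, 22, 106, 406, 1642, 6550.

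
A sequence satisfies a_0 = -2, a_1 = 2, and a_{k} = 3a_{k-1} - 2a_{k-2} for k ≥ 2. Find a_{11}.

The ordinary generating function has denominator 1 - 3q + 2q^2.
Iterating the recurrence: a_0,…,a_{11} = -2, 2, 10, 26, 58, 122, 250, 506, 1018, 2042, 4090, 8186.

8186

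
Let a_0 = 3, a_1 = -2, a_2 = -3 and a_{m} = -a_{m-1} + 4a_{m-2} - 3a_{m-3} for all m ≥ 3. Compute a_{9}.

The ordinary generating function has denominator 1 + q - 4q^2 + 3q^3.
Iterating the recurrence: a_0,…,a_{9} = 3, -2, -3, -14, 8, -55, 129, -373, 1054, -2933.

-2933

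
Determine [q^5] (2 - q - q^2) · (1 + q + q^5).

2

(2 - q - q^2) has coefficients 2,-1,-1 for degrees 0…2.
(1 + q + q^5) has coefficients 1,1,0,0,0,1 for degrees 0…5.
[q^5] = 2·1 − 1·0 − 1·0 = 2.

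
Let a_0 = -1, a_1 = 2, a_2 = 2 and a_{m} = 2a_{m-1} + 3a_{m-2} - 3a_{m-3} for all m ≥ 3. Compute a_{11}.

The ordinary generating function has denominator 1 - 2y - 3y^2 + 3y^3.
Iterating the recurrence: a_0,…,a_{11} = -1, 2, 2, 13, 26, 85, 209, 595, 1562, 4282, 11465, 31090.

31090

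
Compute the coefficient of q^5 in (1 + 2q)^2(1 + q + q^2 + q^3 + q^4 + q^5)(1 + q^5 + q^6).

(1 + 2q)^2 has coefficients 1,4,4 for degrees 0…2.
(1 + q + q^2 + q^3 + q^4 + q^5) has coefficients 1,1,1,1,1,1 for degrees 0…5.
Finally multiplying by (1 + q^5 + q^6), the product of all factors after the first has coefficients 1,1,1,1,1,2 for degrees 0…5.
[q^5] = 1·2 + 4·1 + 4·1 = 10.

10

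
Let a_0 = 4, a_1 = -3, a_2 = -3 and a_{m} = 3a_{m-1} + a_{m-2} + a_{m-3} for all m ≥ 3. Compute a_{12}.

The ordinary generating function has denominator 1 - 3q - q^2 - q^3.
Iterating the recurrence: a_0,…,a_{12} = 4, -3, -3, -8, -30, -101, -341, -1154, -3904, -13207, -44679, -151148, -511330.

-511330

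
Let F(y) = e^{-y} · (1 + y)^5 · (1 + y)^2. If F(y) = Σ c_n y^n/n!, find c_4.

225

The EGF product rule gives c_4 = Σ_{k_1+k_2+k_3=4} C(4; k_1,k_2,k_3) · ∏ g_i(k_i), where e^{-y} gives (-1)^k; (1+y)^5 gives the falling factorial (5)_k; (1+y)^2 gives the falling factorial (2)_k.
g_1(k) for k = 0…4: 1, -1, 1, -1, 1.
g_2(k) for k = 0…4: 1, 5, 20, 60, 120.
g_3(k) for k = 0…4: 1, 2, 2, 0, 0.
First combine the last two factors: h(k) = Σ_j C(k,j)·g_2(j)·g_3(k−j) for k = 0…4: 1, 7, 42, 210, 840.
c_4 = Σ_k C(4,k)·g_1(k)·h(4−k) = 1·1·840 + 4·(-1)·210 + 6·1·42 + 4·(-1)·7 + 1·1·1 = 840 − 840 + 252 − 28 + 1 = 225.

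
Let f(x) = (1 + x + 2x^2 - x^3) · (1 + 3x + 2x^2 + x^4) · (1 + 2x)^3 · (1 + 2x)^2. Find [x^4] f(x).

(1 + x + 2x^2 - x^3) has coefficients 1,1,2,-1 for degrees 0…3.
(1 + 3x + 2x^2 + x^4) has coefficients 1,3,2,0,1 for degrees 0…4.
Multiplying by (1 + 2x)^3 gives running coefficients 1,9,32,56,49 for degrees 0…4.
Finally multiplying by (1 + 2x)^2, the product of all factors after the first has coefficients 1,13,72,220,401 for degrees 0…4.
[x^4] = 1·401 + 1·220 + 2·72 − 1·13 = 752.

752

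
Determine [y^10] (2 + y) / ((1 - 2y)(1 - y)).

5117

The denominator gives the recurrence a_n = 3a_(n−1) − 2a_(n−2) for n ≥ 3; the numerator fixes a_0 = 2, a_1 = 7, a_2 = 17.
Iterating: 2, 7, 17, 37, 77, 157, 317, 637, 1277, 2557, 5117, so a_10 = 5117.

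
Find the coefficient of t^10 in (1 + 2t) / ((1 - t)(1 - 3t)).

Partial fractions give a closed form: a_n = (-3/2)·1^n + (5/2)·3^n.
At n = 10: a_10 = 147621.

147621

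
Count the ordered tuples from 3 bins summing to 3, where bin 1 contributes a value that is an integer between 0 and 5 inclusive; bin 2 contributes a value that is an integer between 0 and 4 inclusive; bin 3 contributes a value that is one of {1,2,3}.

6

The generating function for the choices is (1 + t + t² + t³ + t⁴ + t⁵)·(1 + t + t² + t³ + t⁴)·(t + t² + t³); the count is [t³].
(1 + t + t² + t³ + t⁴ + t⁵) has coefficients 1,1,1,1 for degrees 0…3.
(1 + t + t² + t³ + t⁴) has coefficients 1,1,1,1 for degrees 0…3.
Finally multiplying by (t + t² + t³), the product of all factors after the first has coefficients 0,1,2,3 for degrees 0…3.
[t³] = 1·3 + 1·2 + 1·1 + 1·0 = 6.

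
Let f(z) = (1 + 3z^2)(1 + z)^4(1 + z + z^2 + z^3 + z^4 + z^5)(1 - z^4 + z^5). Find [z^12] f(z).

(1 + 3z^2) has coefficients 1,0,3 for degrees 0…2.
(1 + z)^4 has coefficients 1,4,6,4,1,0,0,0,0,0,0,0,0 for degrees 0…12.
Multiplying by (1 + z + z^2 + z^3 + z^4 + z^5) gives running coefficients 1,5,11,15,16,16,15,11,5,1,0,0,0 for degrees 0…12.
Finally multiplying by (1 - z^4 + z^5), the product of all factors after the first has coefficients 1,5,11,15,15,12,9,7,4,1,1,4,6 for degrees 0…12.
[z^12] = 1·6 + 3·1 = 9.

9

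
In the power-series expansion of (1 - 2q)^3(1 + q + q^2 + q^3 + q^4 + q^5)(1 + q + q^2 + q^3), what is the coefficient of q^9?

-6

(1 - 2q)^3 has coefficients 1,-6,12,-8 for degrees 0…3.
(1 + q + q^2 + q^3 + q^4 + q^5) has coefficients 1,1,1,1,1,1,0,0,0,0 for degrees 0…9.
Finally multiplying by (1 + q + q^2 + q^3), the product of all factors after the first has coefficients 1,2,3,4,4,4,3,2,1,0 for degrees 0…9.
[q^9] = 1·0 − 6·1 + 12·2 − 8·3 = -6.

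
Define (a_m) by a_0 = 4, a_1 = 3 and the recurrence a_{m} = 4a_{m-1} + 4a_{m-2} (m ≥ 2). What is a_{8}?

329728

The ordinary generating function has denominator 1 - 4x - 4x^2.
Iterating the recurrence: a_0,…,a_{8} = 4, 3, 28, 124, 608, 2928, 14144, 68288, 329728.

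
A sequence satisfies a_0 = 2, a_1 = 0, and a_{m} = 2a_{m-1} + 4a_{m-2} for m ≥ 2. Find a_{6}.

The ordinary generating function has denominator 1 - 2q - 4q^2.
Iterating the recurrence: a_0,…,a_{6} = 2, 0, 8, 16, 64, 192, 640.

640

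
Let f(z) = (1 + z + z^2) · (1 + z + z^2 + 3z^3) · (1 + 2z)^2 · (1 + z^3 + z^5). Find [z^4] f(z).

42

(1 + z + z^2) has coefficients 1,1,1 for degrees 0…2.
(1 + z + z^2 + 3z^3) has coefficients 1,1,1,3,0 for degrees 0…4.
Multiplying by (1 + 2z)^2 gives running coefficients 1,5,9,11,16 for degrees 0…4.
Finally multiplying by (1 + z^3 + z^5), the product of all factors after the first has coefficients 1,5,9,12,21 for degrees 0…4.
[z^4] = 1·21 + 1·12 + 1·9 = 42.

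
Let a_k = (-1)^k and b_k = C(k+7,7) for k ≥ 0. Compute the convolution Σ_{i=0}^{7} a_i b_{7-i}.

The convolution is the t^7 coefficient of A(t)B(t).
Σ = 1·3432 − 1·1716 + 1·792 − 1·330 + 1·120 − 1·36 + 1·8 − 1·1 = 2269.

2269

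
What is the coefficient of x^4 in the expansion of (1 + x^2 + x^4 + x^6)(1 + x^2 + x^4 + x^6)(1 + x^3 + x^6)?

(1 + x^2 + x^4 + x^6) has coefficients 1,0,1,0,1 for degrees 0…4.
(1 + x^2 + x^4 + x^6) has coefficients 1,0,1,0,1 for degrees 0…4.
Finally multiplying by (1 + x^3 + x^6), the product of all factors after the first has coefficients 1,0,1,1,1 for degrees 0…4.
[x^4] = 1·1 + 1·1 + 1·1 = 3.

3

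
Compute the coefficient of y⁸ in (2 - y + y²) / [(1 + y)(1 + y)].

33

The denominator gives the recurrence a_n = −2a_(n−1) − a_(n−2) for n ≥ 3; the numerator fixes a_0 = 2, a_1 = -5, a_2 = 9.
Iterating: 2, -5, 9, -13, 17, -21, 25, -29, 33, so a_8 = 33.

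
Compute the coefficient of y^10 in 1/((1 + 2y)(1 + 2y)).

11264

The denominator gives the recurrence a_n = −4a_(n−1) − 4a_(n−2) for n ≥ 2; the numerator fixes a_0 = 1, a_1 = -4.
Iterating: 1, -4, 12, -32, 80, -192, 448, -1024, 2304, -5120, 11264, so a_10 = 11264.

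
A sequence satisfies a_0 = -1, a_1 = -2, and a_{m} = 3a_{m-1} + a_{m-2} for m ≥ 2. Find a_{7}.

The ordinary generating function has denominator 1 - 3x - x^2.
Iterating the recurrence: a_0,…,a_{7} = -1, -2, -7, -23, -76, -251, -829, -2738.

-2738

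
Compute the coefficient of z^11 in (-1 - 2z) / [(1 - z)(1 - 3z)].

Partial fractions give a closed form: a_n = (3/2)·1^n + (-5/2)·3^n.
At n = 11: a_11 = -442866.

-442866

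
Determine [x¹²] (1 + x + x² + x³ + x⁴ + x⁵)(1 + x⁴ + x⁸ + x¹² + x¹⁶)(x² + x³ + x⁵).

4

(1 + x + x² + x³ + x⁴ + x⁵) has coefficients 1,1,1,1,1,1 for degrees 0…5.
(1 + x⁴ + x⁸ + x¹² + x¹⁶) has coefficients 1,0,0,0,1,0,0,0,1,0,0,0,1 for degrees 0…12.
Finally multiplying by (x² + x³ + x⁵), the product of all factors after the first has coefficients 0,0,1,1,0,1,1,1,0,1,1,1,0 for degrees 0…12.
[x¹²] = 1·0 + 1·1 + 1·1 + 1·1 + 1·0 + 1·1 = 4.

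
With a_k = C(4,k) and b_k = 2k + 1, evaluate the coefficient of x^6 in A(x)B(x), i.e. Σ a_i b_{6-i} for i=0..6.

This is [x^6] in the product of the two ordinary generating functions.
Σ = 1·13 + 4·11 + 6·9 + 4·7 + 1·5 + 0·3 + 0·1 = 144.

144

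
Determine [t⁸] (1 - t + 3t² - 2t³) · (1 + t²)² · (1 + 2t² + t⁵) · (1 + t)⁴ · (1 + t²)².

177

(1 - t + 3t² - 2t³) has coefficients 1,-1,3,-2 for degrees 0…3.
(1 + t²)² has coefficients 1,0,2,0,1,0,0,0,0 for degrees 0…8.
Multiplying by (1 + 2t² + t⁵) gives running coefficients 1,0,4,0,5,1,2,2,0 for degrees 0…8.
Multiplying by (1 + t)⁴ gives running coefficients 1,4,10,20,30,37,40,36,29 for degrees 0…8.
Finally multiplying by (1 + t²)², the product of all factors after the first has coefficients 1,4,12,28,51,81,110,130,139 for degrees 0…8.
[t⁸] = 1·139 − 1·130 + 3·110 − 2·81 = 177.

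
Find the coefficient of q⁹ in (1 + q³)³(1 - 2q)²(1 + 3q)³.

(1 + q³)³ has coefficients 1,0,0,3,0,0,3,0,0,1 for degrees 0…9.
(1 - 2q)² has coefficients 1,-4,4,0,0,0,0,0,0,0 for degrees 0…9.
Finally multiplying by (1 + 3q)³, the product of all factors after the first has coefficients 1,5,-5,-45,0,108,0,0,0,0 for degrees 0…9.
[q⁹] = 1·0 + 3·0 + 3·(-45) + 1·1 = -134.

-134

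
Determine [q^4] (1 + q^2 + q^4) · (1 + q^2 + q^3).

2

(1 + q^2 + q^4) has coefficients 1,0,1,0,1 for degrees 0…4.
(1 + q^2 + q^3) has coefficients 1,0,1,1,0 for degrees 0…4.
[q^4] = 1·0 + 1·1 + 1·1 = 2.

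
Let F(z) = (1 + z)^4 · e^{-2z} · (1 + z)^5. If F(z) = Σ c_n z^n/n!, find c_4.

448

The EGF product rule gives c_4 = Σ_{k_1+k_2+k_3=4} C(4; k_1,k_2,k_3) · ∏ g_i(k_i), where (1+z)^4 gives the falling factorial (4)_k; e^{-2z} gives (-2)^k; (1+z)^5 gives the falling factorial (5)_k.
g_1(k) for k = 0…4: 1, 4, 12, 24, 24.
g_2(k) for k = 0…4: 1, -2, 4, -8, 16.
g_3(k) for k = 0…4: 1, 5, 20, 60, 120.
First combine the last two factors: h(k) = Σ_j C(k,j)·g_2(j)·g_3(k−j) for k = 0…4: 1, 3, 4, -8, -24.
c_4 = Σ_k C(4,k)·g_1(k)·h(4−k) = 1·1·(-24) + 4·4·(-8) + 6·12·4 + 4·24·3 + 1·24·1 = −24 − 128 + 288 + 288 + 24 = 448.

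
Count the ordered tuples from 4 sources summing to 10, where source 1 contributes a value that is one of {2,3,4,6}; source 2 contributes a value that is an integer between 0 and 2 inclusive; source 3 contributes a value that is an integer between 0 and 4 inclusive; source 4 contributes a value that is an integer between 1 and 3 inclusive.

The generating function for the choices is (q^2 + q^3 + q^4 + q^6)·(1 + q + q^2)·(1 + q + q^2 + q^3 + q^4)·(q + q^2 + q^3); the count is [q^10].
(q^2 + q^3 + q^4 + q^6) has coefficients 0,0,1,1,1,0,1 for degrees 0…6.
(1 + q + q^2) has coefficients 1,1,1,0,0,0,0,0,0,0,0 for degrees 0…10.
Multiplying by (1 + q + q^2 + q^3 + q^4) gives running coefficients 1,2,3,3,3,2,1,0,0,0,0 for degrees 0…10.
Finally multiplying by (q + q^2 + q^3), the product of all factors after the first has coefficients 0,1,3,6,8,9,8,6,3,1,0 for degrees 0…10.
[q^10] = 1·3 + 1·6 + 1·8 + 1·8 = 25.

25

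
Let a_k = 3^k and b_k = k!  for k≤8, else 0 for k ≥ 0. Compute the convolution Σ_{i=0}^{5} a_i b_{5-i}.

624

This is [x^5] in the product of the two ordinary generating functions.
Σ = 1·120 + 3·24 + 9·6 + 27·2 + 81·1 + 243·1 = 624.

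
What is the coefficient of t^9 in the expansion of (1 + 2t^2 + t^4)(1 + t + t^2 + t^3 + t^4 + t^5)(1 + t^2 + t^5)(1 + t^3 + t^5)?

23

(1 + 2t^2 + t^4) has coefficients 1,0,2,0,1 for degrees 0…4.
(1 + t + t^2 + t^3 + t^4 + t^5) has coefficients 1,1,1,1,1,1,0,0,0,0 for degrees 0…9.
Multiplying by (1 + t^2 + t^5) gives running coefficients 1,1,2,2,2,3,2,2,1,1 for degrees 0…9.
Finally multiplying by (1 + t^3 + t^5), the product of all factors after the first has coefficients 1,1,2,3,3,6,5,6,6,5 for degrees 0…9.
[t^9] = 1·5 + 2·6 + 1·6 = 23.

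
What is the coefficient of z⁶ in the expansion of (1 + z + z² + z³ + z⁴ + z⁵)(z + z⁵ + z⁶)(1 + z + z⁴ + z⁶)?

(1 + z + z² + z³ + z⁴ + z⁵) has coefficients 1,1,1,1,1,1 for degrees 0…5.
(z + z⁵ + z⁶) has coefficients 0,1,0,0,0,1,1 for degrees 0…6.
Finally multiplying by (1 + z + z⁴ + z⁶), the product of all factors after the first has coefficients 0,1,1,0,0,2,2 for degrees 0…6.
[z⁶] = 1·2 + 1·2 + 1·0 + 1·0 + 1·1 + 1·1 = 6.

6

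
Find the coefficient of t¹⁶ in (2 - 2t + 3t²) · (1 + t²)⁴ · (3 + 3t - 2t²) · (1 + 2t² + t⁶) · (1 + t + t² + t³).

(2 - 2t + 3t²) has coefficients 2,-2,3 for degrees 0…2.
(1 + t²)⁴ has coefficients 1,0,4,0,6,0,4,0,1,0,0,0,0,0,0,0,0 for degrees 0…16.
Multiplying by (3 + 3t - 2t²) gives running coefficients 3,3,10,12,10,18,0,12,-5,3,-2,0,0,0,0,0,0 for degrees 0…16.
Multiplying by (1 + 2t² + t⁶) gives running coefficients 3,3,16,18,30,42,23,51,5,39,-2,24,-4,12,-5,3,-2 for degrees 0…16.
Finally multiplying by (1 + t + t² + t³), the product of all factors after the first has coefficients 3,6,22,40,67,106,113,146,121,118,93,66,57,30,27,6,8 for degrees 0…16.
[t¹⁶] = 2·8 − 2·6 + 3·27 = 85.

85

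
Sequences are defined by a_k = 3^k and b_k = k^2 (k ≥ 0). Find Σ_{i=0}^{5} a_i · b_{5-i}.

This is [x^5] in the product of the two ordinary generating functions.
Σ = 1·25 + 3·16 + 9·9 + 27·4 + 81·1 + 243·0 = 343.

343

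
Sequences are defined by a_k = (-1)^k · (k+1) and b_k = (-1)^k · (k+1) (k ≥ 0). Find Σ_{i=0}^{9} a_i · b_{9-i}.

-220

The convolution is the x^9 coefficient of A(x)B(x).
Σ = 1·(-10) − 2·9 + 3·(-8) − 4·7 + 5·(-6) − 6·5 + 7·(-4) − 8·3 + 9·(-2) − 10·1 = -220.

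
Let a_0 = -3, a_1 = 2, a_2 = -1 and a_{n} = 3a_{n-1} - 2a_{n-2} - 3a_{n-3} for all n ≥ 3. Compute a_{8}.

The ordinary generating function has denominator 1 - 3q + 2q^2 + 3q^3.
Iterating the recurrence: a_0,…,a_{8} = -3, 2, -1, 2, 2, 5, 5, -1, -28.

-28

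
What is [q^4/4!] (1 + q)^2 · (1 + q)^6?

1680

The EGF product rule gives c_4 = Σ_{k_1+k_2=4} C(4; k_1,k_2) · ∏ g_i(k_i), where (1+q)^2 gives the falling factorial (2)_k; (1+q)^6 gives the falling factorial (6)_k.
g_1(k) for k = 0…4: 1, 2, 2, 0, 0.
g_2(k) for k = 0…4: 1, 6, 30, 120, 360.
c_4 = Σ_k C(4,k)·g_1(k)·g_2(4−k) = 1·1·360 + 4·2·120 + 6·2·30 = 360 + 960 + 360 = 1680.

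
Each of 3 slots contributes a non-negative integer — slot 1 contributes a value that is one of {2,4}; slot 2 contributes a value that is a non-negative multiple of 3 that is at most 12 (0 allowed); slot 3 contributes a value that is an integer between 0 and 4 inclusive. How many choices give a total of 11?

The generating function for the choices is (q^2 + q^4)·(1 + q^3 + q^6 + q^9 + q^12)·(1 + q + q^2 + q^3 + q^4); the count is [q^11].
(q^2 + q^4) has coefficients 0,0,1,0,1 for degrees 0…4.
(1 + q^3 + q^6 + q^9 + q^12) has coefficients 1,0,0,1,0,0,1,0,0,1,0,0 for degrees 0…11.
Finally multiplying by (1 + q + q^2 + q^3 + q^4), the product of all factors after the first has coefficients 1,1,1,2,2,1,2,2,1,2,2,1 for degrees 0…11.
[q^11] = 1·2 + 1·2 = 4.

4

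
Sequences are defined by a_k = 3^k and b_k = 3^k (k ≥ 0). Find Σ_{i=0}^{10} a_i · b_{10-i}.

This is [x^10] in the product of the two ordinary generating functions.
Σ = 1·59049 + 3·19683 + 9·6561 + 27·2187 + 81·729 + 243·243 + 729·81 + 2187·27 + 6561·9 + 19683·3 + 59049·1 = 649539.

649539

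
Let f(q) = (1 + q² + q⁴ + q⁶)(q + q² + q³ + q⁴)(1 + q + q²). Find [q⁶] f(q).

6

(1 + q² + q⁴ + q⁶) has coefficients 1,0,1,0,1,0,1 for degrees 0…6.
(q + q² + q³ + q⁴) has coefficients 0,1,1,1,1,0,0 for degrees 0…6.
Finally multiplying by (1 + q + q²), the product of all factors after the first has coefficients 0,1,2,3,3,2,1 for degrees 0…6.
[q⁶] = 1·1 + 1·3 + 1·2 + 1·0 = 6.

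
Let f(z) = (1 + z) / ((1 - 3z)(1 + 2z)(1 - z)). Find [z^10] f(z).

70995

Partial fractions give a closed form: a_n = (6/5)·3^n + (2/15)·(-2)^n + (-1/3)·1^n.
At n = 10: a_10 = 70995.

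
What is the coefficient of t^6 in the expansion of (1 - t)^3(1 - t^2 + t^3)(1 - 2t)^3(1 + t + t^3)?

-114

(1 - t)^3 has coefficients 1,-3,3,-1 for degrees 0…3.
(1 - t^2 + t^3) has coefficients 1,0,-1,1,0,0,0 for degrees 0…6.
Multiplying by (1 - 2t)^3 gives running coefficients 1,-6,11,-1,-18,20,-8 for degrees 0…6.
Finally multiplying by (1 + t + t^3), the product of all factors after the first has coefficients 1,-5,5,11,-25,13,11 for degrees 0…6.
[t^6] = 1·11 − 3·13 + 3·(-25) − 1·11 = -114.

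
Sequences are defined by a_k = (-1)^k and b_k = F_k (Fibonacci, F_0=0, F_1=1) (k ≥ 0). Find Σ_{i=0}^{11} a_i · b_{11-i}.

56

The convolution is the x^11 coefficient of A(x)B(x).
Σ = 1·89 − 1·55 + 1·34 − 1·21 + 1·13 − 1·8 + 1·5 − 1·3 + 1·2 − 1·1 + 1·1 − 1·0 = 56.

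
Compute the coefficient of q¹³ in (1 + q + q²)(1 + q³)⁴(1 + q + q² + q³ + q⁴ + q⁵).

(1 + q + q²) has coefficients 1,1,1 for degrees 0…2.
(1 + q³)⁴ has coefficients 1,0,0,4,0,0,6,0,0,4,0,0,1,0 for degrees 0…13.
Finally multiplying by (1 + q + q² + q³ + q⁴ + q⁵), the product of all factors after the first has coefficients 1,1,1,5,5,5,10,10,10,10,10,10,5,5 for degrees 0…13.
[q¹³] = 1·5 + 1·5 + 1·10 = 20.

20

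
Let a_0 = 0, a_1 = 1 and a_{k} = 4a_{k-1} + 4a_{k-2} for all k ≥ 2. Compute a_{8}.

52224

The ordinary generating function has denominator 1 - 4t - 4t^2.
Iterating the recurrence: a_0,…,a_{8} = 0, 1, 4, 20, 96, 464, 2240, 10816, 52224.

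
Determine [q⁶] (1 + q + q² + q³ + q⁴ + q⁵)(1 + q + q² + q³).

(1 + q + q² + q³ + q⁴ + q⁵) has coefficients 1,1,1,1,1,1 for degrees 0…5.
(1 + q + q² + q³) has coefficients 1,1,1,1,0,0,0 for degrees 0…6.
[q⁶] = 1·0 + 1·0 + 1·0 + 1·1 + 1·1 + 1·1 = 3.

3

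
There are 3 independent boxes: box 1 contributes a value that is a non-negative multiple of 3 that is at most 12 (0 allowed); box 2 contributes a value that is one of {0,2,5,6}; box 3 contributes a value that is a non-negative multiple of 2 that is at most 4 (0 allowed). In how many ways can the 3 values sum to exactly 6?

The generating function for the choices is (1 + z^3 + z^6 + z^9 + z^12)·(1 + z^2 + z^5 + z^6)·(1 + z^2 + z^4); the count is [z^6].
(1 + z^3 + z^6 + z^9 + z^12) has coefficients 1,0,0,1,0,0,1 for degrees 0…6.
(1 + z^2 + z^5 + z^6) has coefficients 1,0,1,0,0,1,1 for degrees 0…6.
Finally multiplying by (1 + z^2 + z^4), the product of all factors after the first has coefficients 1,0,2,0,2,1,2 for degrees 0…6.
[z^6] = 1·2 + 1·0 + 1·1 = 3.

3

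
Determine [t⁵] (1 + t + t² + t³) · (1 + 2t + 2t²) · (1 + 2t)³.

(1 + t + t² + t³) has coefficients 1,1,1,1 for degrees 0…3.
(1 + 2t + 2t²) has coefficients 1,2,2,0,0,0 for degrees 0…5.
Finally multiplying by (1 + 2t)³, the product of all factors after the first has coefficients 1,8,26,44,40,16 for degrees 0…5.
[t⁵] = 1·16 + 1·40 + 1·44 + 1·26 = 126.

126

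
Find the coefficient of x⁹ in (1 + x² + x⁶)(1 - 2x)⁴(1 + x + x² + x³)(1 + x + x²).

19

(1 + x² + x⁶) has coefficients 1,0,1,0,0,0,1 for degrees 0…6.
(1 - 2x)⁴ has coefficients 1,-8,24,-32,16,0,0,0,0,0 for degrees 0…9.
Multiplying by (1 + x + x² + x³) gives running coefficients 1,-7,17,-15,0,8,-16,16,0,0 for degrees 0…9.
Finally multiplying by (1 + x + x²), the product of all factors after the first has coefficients 1,-6,11,-5,2,-7,-8,8,0,16 for degrees 0…9.
[x⁹] = 1·16 + 1·8 + 1·(-5) = 19.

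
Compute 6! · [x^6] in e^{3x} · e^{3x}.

46656

The EGF product rule gives c_6 = Σ_{k_1+k_2=6} C(6; k_1,k_2) · ∏ g_i(k_i), where e^{3x} gives (3)^k; e^{3x} gives (3)^k.
g_1(k) for k = 0…6: 1, 3, 9, 27, 81, 243, 729.
g_2(k) for k = 0…6: 1, 3, 9, 27, 81, 243, 729.
c_6 = Σ_k C(6,k)·g_1(k)·g_2(6−k) = 1·1·729 + 6·3·243 + 15·9·81 + 20·27·27 + 15·81·9 + 6·243·3 + 1·729·1 = 729 + 4374 + 10935 + 14580 + 10935 + 4374 + 729 = 46656.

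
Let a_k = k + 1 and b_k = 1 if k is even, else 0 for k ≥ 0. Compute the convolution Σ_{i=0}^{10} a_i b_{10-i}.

This is [x^10] in the product of the two ordinary generating functions.
Σ = 1·1 + 2·0 + 3·1 + 4·0 + 5·1 + 6·0 + 7·1 + 8·0 + 9·1 + 10·0 + 11·1 = 36.

36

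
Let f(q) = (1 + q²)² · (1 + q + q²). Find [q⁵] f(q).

1

(1 + q²)² has coefficients 1,0,2,0,1 for degrees 0…4.
(1 + q + q²) has coefficients 1,1,1,0,0,0 for degrees 0…5.
[q⁵] = 1·0 + 2·0 + 1·1 = 1.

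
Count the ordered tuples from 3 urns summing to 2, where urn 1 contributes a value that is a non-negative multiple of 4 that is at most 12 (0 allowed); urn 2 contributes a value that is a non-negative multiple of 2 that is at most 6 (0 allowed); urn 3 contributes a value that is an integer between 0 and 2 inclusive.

The generating function for the choices is (1 + t^4 + t^8 + t^12)·(1 + t^2 + t^4 + t^6)·(1 + t + t^2); the count is [t^2].
(1 + t^4 + t^8 + t^12) has coefficients 1,0,0 for degrees 0…2.
(1 + t^2 + t^4 + t^6) has coefficients 1,0,1 for degrees 0…2.
Finally multiplying by (1 + t + t^2), the product of all factors after the first has coefficients 1,1,2 for degrees 0…2.
[t^2] = 1·2 = 2.

2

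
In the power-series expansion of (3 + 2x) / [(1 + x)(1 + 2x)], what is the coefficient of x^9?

The denominator gives the recurrence a_n = −3a_(n−1) − 2a_(n−2) for n ≥ 3; the numerator fixes a_0 = 3, a_1 = -7, a_2 = 15.
Iterating: 3, -7, 15, -31, 63, -127, 255, -511, 1023, -2047, so a_9 = -2047.

-2047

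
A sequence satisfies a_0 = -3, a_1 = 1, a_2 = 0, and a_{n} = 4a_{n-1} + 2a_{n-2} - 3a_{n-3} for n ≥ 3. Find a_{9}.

63311

The ordinary generating function has denominator 1 - 4z - 2z^2 + 3z^3.
Iterating the recurrence: a_0,…,a_{9} = -3, 1, 0, 11, 41, 186, 793, 3421, 14712, 63311.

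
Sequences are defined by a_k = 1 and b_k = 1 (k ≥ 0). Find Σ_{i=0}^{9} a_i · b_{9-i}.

This is [x^9] in the product of the two ordinary generating functions.
Σ = 1·1 + 1·1 + 1·1 + 1·1 + 1·1 + 1·1 + 1·1 + 1·1 + 1·1 + 1·1 = 10.

10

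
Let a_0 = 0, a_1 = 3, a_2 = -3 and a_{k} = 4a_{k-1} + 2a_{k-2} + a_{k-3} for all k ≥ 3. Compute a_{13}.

The ordinary generating function has denominator 1 - 4t - 2t^2 - t^3.
Iterating the recurrence: a_0,…,a_{13} = 0, 3, -3, -6, -27, -123, -552, -2481, -11151, -50118, -225255, -1012407, -4550256, -20451093.

-20451093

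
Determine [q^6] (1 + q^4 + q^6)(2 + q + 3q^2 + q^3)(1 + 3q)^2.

29

(1 + q^4 + q^6) has coefficients 1,0,0,0,1,0,1 for degrees 0…6.
(2 + q + 3q^2 + q^3) has coefficients 2,1,3,1,0,0,0 for degrees 0…6.
Finally multiplying by (1 + 3q)^2, the product of all factors after the first has coefficients 2,13,27,28,33,9,0 for degrees 0…6.
[q^6] = 1·0 + 1·27 + 1·2 = 29.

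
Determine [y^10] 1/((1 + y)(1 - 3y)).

Partial fractions give a closed form: a_n = (1/4)·(-1)^n + (3/4)·3^n.
At n = 10: a_10 = 44287.

44287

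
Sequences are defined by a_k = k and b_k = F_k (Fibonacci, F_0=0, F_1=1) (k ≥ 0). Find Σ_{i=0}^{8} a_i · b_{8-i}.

This is [x^8] in the product of the two ordinary generating functions.
Σ = 0·21 + 1·13 + 2·8 + 3·5 + 4·3 + 5·2 + 6·1 + 7·1 + 8·0 = 79.

79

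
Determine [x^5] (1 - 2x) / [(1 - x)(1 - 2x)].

1

Partial fractions give a closed form: a_n = (1)·1^n.
At n = 5: a_5 = 1.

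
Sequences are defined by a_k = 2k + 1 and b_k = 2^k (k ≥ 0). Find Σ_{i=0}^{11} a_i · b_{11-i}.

12261

This is [x^11] in the product of the two ordinary generating functions.
Σ = 1·2048 + 3·1024 + 5·512 + 7·256 + 9·128 + 11·64 + 13·32 + 15·16 + 17·8 + 19·4 + 21·2 + 23·1 = 12261.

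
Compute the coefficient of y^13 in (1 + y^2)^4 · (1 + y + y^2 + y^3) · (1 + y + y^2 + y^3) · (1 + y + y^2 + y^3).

(1 + y^2)^4 has coefficients 1,0,4,0,6,0,4,0,1 for degrees 0…8.
(1 + y + y^2 + y^3) has coefficients 1,1,1,1,0,0,0,0,0,0,0,0,0,0 for degrees 0…13.
Multiplying by (1 + y + y^2 + y^3) gives running coefficients 1,2,3,4,3,2,1,0,0,0,0,0,0,0 for degrees 0…13.
Finally multiplying by (1 + y + y^2 + y^3), the product of all factors after the first has coefficients 1,3,6,10,12,12,10,6,3,1,0,0,0,0 for degrees 0…13.
[y^13] = 1·0 + 4·0 + 6·1 + 4·6 + 1·12 = 42.

42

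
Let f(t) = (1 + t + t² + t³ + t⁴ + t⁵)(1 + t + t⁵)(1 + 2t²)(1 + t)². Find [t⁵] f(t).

(1 + t + t² + t³ + t⁴ + t⁵) has coefficients 1,1,1,1,1,1 for degrees 0…5.
(1 + t + t⁵) has coefficients 1,1,0,0,0,1 for degrees 0…5.
Multiplying by (1 + 2t²) gives running coefficients 1,1,2,2,0,1 for degrees 0…5.
Finally multiplying by (1 + t)², the product of all factors after the first has coefficients 1,3,5,7,6,3 for degrees 0…5.
[t⁵] = 1·3 + 1·6 + 1·7 + 1·5 + 1·3 + 1·1 = 25.

25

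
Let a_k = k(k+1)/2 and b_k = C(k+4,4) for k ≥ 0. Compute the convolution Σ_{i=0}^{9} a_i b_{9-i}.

6435

The convolution is the x^9 coefficient of A(x)B(x).
Σ = 0·715 + 1·495 + 3·330 + 6·210 + 10·126 + 15·70 + 21·35 + 28·15 + 36·5 + 45·1 = 6435.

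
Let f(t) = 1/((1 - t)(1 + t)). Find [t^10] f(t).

1

Partial fractions give a closed form: a_n = (1/2)·1^n + (1/2)·(-1)^n.
At n = 10: a_10 = 1.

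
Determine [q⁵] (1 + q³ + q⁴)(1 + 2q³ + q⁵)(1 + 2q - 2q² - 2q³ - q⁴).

-3

(1 + q³ + q⁴) has coefficients 1,0,0,1,1 for degrees 0…4.
(1 + 2q³ + q⁵) has coefficients 1,0,0,2,0,1 for degrees 0…5.
Finally multiplying by (1 + 2q - 2q² - 2q³ - q⁴), the product of all factors after the first has coefficients 1,2,-2,0,3,-3 for degrees 0…5.
[q⁵] = 1·(-3) + 1·(-2) + 1·2 = -3.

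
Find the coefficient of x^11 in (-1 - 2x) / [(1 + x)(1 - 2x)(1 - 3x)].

Partial fractions give a closed form: a_n = (1/12)·(-1)^n + (8/3)·2^n + (-15/4)·3^n.
At n = 11: a_11 = -658840.

-658840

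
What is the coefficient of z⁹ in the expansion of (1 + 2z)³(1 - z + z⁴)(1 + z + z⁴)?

6

(1 + 2z)³ has coefficients 1,6,12,8 for degrees 0…3.
(1 - z + z⁴) has coefficients 1,-1,0,0,1,0,0,0,0,0 for degrees 0…9.
Finally multiplying by (1 + z + z⁴), the product of all factors after the first has coefficients 1,0,-1,0,2,0,0,0,1,0 for degrees 0…9.
[z⁹] = 1·0 + 6·1 + 12·0 + 8·0 = 6.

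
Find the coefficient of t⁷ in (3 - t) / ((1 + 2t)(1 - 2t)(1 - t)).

170

Partial fractions give a closed form: a_n = (7/6)·(-2)^n + (5/2)·2^n + (-2/3)·1^n.
At n = 7: a_7 = 170.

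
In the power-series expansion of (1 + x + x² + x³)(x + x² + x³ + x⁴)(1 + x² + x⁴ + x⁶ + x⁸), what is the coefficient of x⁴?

(1 + x + x² + x³) has coefficients 1,1,1,1 for degrees 0…3.
(x + x² + x³ + x⁴) has coefficients 0,1,1,1,1 for degrees 0…4.
Finally multiplying by (1 + x² + x⁴ + x⁶ + x⁸), the product of all factors after the first has coefficients 0,1,1,2,2 for degrees 0…4.
[x⁴] = 1·2 + 1·2 + 1·1 + 1·1 = 6.

6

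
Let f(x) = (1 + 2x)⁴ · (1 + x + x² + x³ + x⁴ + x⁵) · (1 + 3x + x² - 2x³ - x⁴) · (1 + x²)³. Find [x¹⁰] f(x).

1188

(1 + 2x)⁴ has coefficients 1,8,24,32,16 for degrees 0…4.
(1 + x + x² + x³ + x⁴ + x⁵) has coefficients 1,1,1,1,1,1,0,0,0,0,0 for degrees 0…10.
Multiplying by (1 + 3x + x² - 2x³ - x⁴) gives running coefficients 1,4,5,3,2,2,1,-2,-3,-1,0 for degrees 0…10.
Finally multiplying by (1 + x²)³, the product of all factors after the first has coefficients 1,4,8,15,20,23,23,17,11,2,-4 for degrees 0…10.
[x¹⁰] = 1·(-4) + 8·2 + 24·11 + 32·17 + 16·23 = 1188.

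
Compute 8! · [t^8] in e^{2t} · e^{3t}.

390625

The EGF product rule gives c_8 = Σ_{k_1+k_2=8} C(8; k_1,k_2) · ∏ g_i(k_i), where e^{2t} gives (2)^k; e^{3t} gives (3)^k.
g_1(k) for k = 0…8: 1, 2, 4, 8, 16, 32, 64, 128, 256.
g_2(k) for k = 0…8: 1, 3, 9, 27, 81, 243, 729, 2187, 6561.
c_8 = Σ_k C(8,k)·g_1(k)·g_2(8−k) = 1·1·6561 + 8·2·2187 + 28·4·729 + 56·8·243 + 70·16·81 + 56·32·27 + 28·64·9 + 8·128·3 + 1·256·1 = 6561 + 34992 + 81648 + 108864 + 90720 + 48384 + 16128 + 3072 + 256 = 390625.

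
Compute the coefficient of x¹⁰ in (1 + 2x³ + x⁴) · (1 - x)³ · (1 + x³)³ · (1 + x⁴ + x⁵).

(1 + 2x³ + x⁴) has coefficients 1,0,0,2,1 for degrees 0…4.
(1 - x)³ has coefficients 1,-3,3,-1,0,0,0,0,0,0,0 for degrees 0…10.
Multiplying by (1 + x³)³ gives running coefficients 1,-3,3,2,-9,9,0,-9,9,-2,-3 for degrees 0…10.
Finally multiplying by (1 + x⁴ + x⁵), the product of all factors after the first has coefficients 1,-3,3,2,-8,7,0,-4,2,-2,6 for degrees 0…10.
[x¹⁰] = 1·6 + 2·(-4) + 1·0 = -2.

-2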